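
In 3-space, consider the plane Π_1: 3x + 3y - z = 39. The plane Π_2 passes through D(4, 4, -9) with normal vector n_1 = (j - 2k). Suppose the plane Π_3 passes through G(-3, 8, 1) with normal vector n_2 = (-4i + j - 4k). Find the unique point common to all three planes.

(6, 4, -9)

Π_2: n_1·r = n_1·D gives y - 2z = 22.
Π_3: n_2·r = n_2·G gives -4x + y - 4z = 16.
Solving the 3×3 linear system 3x + 3y - z = 39, y - 2z = 22, -4x + y - 4z = 16 (e.g. by elimination or Cramer's rule, determinant = 14) gives (6, 4, -9).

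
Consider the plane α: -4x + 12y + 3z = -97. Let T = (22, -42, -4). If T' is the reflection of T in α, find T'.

λ = (n·T − d)/|n|² = (-604 − (-97))/169 = -3.
Reflection = T − 2λn = (22, -42, -4) − (-6)·(-4, 12, 3) = (-2, 30, 14).

(-2, 30, 14)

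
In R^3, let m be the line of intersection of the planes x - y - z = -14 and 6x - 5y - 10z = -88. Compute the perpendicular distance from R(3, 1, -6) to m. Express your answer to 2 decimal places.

Direction of m: (1, -1, -1) × (6, -5, -10) = (5, 4, 1).
A point on m: solving the two plane equations with x = -3 gives (-3, 8, 3).
Taking (-3, 8, 3) on m with direction v = (5, 4, 1): w = R − (-3, 8, 3) = (6, -7, -9), and w × v = (29, -51, 59).
Distance = |w × v| / |v| = √6923 / √42 ≈ 12.84.

12.84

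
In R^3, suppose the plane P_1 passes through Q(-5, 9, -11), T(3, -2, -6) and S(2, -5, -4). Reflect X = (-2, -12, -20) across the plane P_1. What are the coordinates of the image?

(4, 6, 10)

QT = (8, -11, 5), QS = (7, -14, 7); a normal to P_1 is QT × QS = (-7, -21, -35).
Using Q: P_1 has equation -7x - 21y - 35z = 231.
λ = (n·X − d)/|n|² = (966 − 231)/1715 = 3/7.
Reflection = X − 2λn = (-2, -12, -20) − (6/7)·(-7, -21, -35) = (4, 6, 10).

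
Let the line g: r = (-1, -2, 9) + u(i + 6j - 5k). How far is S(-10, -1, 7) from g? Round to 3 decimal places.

Taking (-1, -2, 9) on g with direction v = (1, 6, -5): w = S − (-1, -2, 9) = (-9, 1, -2), and w × v = (7, -47, -55).
Distance = |w × v| / |v| = √5283 / √62 ≈ 9.231.

9.231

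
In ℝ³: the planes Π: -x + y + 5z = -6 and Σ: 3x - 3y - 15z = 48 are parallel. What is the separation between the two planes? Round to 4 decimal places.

Rescale Σ by 1/(-3): -x + y + 5z = -16. Then distance = |-6 − (-16)| / √27 ≈ 1.9245.

1.9245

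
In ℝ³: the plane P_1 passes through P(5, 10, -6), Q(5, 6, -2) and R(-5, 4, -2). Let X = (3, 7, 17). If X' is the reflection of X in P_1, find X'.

PQ = (0, -4, 4), PR = (-10, -6, 4); a normal to P_1 is PQ × PR = (8, -40, -40).
Using P: P_1 has equation 8x - 40y - 40z = -120.
λ = (n·X − d)/|n|² = (-936 − (-120))/3264 = -1/4.
Reflection = X − 2λn = (3, 7, 17) − (-1/2)·(8, -40, -40) = (7, -13, -3).

(7, -13, -3)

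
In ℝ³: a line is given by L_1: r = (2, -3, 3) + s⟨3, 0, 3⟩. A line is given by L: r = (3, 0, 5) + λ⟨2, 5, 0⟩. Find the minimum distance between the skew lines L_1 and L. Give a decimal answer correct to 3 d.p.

1.497

Common perpendicular direction n = (3, 0, 3) × (2, 5, 0) = (-15, 6, 15).
With w = (3, 0, 5) − (2, -3, 3) = (1, 3, 2), w · n = 33.
Distance = |w · n| / |n| = |33| / √486 ≈ 1.497.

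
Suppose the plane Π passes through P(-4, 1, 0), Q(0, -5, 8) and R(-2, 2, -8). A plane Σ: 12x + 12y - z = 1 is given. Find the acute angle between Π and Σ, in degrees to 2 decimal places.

18.47

PQ = (4, -6, 8), PR = (2, 1, -8); a normal to Π is PQ × PR = (40, 48, 16).
Using P: Π has equation 40x + 48y + 16z = -112.
cos θ = |n₁·n₂| / (|n₁||n₂|) = |1040| / (√4160 · √289).
θ = arccos(0.94850) ≈ 18.47°.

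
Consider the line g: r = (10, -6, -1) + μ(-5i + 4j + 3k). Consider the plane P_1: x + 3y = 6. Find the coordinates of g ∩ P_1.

(0, 2, 5)

Substitute r = (10, -6, -1) + t(-5, 4, 3) into the plane: -8 + 7t = 6, so t = 2.
Intersection: (10, -6, -1) + 2·(-5, 4, 3) = (0, 2, 5).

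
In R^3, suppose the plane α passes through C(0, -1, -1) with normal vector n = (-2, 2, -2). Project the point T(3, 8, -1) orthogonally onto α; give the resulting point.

(5, 6, 1)

α: n·r = n·C gives -2x + 2y - 2z = 0.
Foot = T − λn with λ = (n·T − d)/|n|² = (12 − 0)/12 = 1.
Foot = (3, 8, -1) − 1·(-2, 2, -2) = (5, 6, 1).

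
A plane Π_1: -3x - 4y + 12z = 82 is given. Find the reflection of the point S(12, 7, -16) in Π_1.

(0, -9, 32)

λ = (n·S − d)/|n|² = (-256 − 82)/169 = -2.
Reflection = S − 2λn = (12, 7, -16) − (-4)·(-3, -4, 12) = (0, -9, 32).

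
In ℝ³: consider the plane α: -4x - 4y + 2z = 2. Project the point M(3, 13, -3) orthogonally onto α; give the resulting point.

(-5, 5, 1)

Foot = M − λn with λ = (n·M − d)/|n|² = (-70 − 2)/36 = -2.
Foot = (3, 13, -3) − (-2)·(-4, -4, 2) = (-5, 5, 1).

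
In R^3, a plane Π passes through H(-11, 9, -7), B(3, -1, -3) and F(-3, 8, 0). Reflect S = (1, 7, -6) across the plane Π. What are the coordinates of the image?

HB = (14, -10, 4), HF = (8, -1, 7); a normal to Π is HB × HF = (-66, -66, 66).
Using H: Π has equation -66x - 66y + 66z = -330.
λ = (n·S − d)/|n|² = (-924 − (-330))/13068 = -1/22.
Reflection = S − 2λn = (1, 7, -6) − (-1/11)·(-66, -66, 66) = (-5, 1, 0).

(-5, 1, 0)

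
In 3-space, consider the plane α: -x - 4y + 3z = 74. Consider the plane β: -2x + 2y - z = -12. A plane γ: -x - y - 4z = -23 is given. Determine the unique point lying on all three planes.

(-8, -9, 10)

Solving the 3×3 linear system -x - 4y + 3z = 74, -2x + 2y - z = -12, -x - y - 4z = -23 (e.g. by elimination or Cramer's rule, determinant = 49) gives (-8, -9, 10).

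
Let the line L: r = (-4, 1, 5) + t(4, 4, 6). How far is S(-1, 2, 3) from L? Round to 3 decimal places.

3.710

Taking (-4, 1, 5) on L with direction v = (4, 4, 6): w = S − (-4, 1, 5) = (3, 1, -2), and w × v = (14, -26, 8).
Distance = |w × v| / |v| = √936 / √68 ≈ 3.710.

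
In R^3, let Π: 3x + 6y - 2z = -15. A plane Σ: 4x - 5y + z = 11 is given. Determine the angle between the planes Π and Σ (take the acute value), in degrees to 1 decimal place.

cos θ = |n₁·n₂| / (|n₁||n₂|) = |-20| / (√49 · √42).
θ = arccos(0.44087) ≈ 63.8°.

63.8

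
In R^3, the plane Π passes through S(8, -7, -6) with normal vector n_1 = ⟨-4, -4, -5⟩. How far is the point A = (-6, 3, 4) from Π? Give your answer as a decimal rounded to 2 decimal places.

Π: n_1·r = n_1·S gives -4x - 4y - 5z = 26.
n·A − d = (-4)·(-6) + (-4)·(3) + (-5)·(4) − 26 = -34; |n| = √57.
Distance = |-34| / √57 = 34/√57 ≈ 4.50.

4.50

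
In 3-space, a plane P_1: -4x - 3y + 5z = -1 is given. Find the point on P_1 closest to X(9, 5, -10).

Foot = X − λn with λ = (n·X − d)/|n|² = (-101 − (-1))/50 = -2.
Foot = (9, 5, -10) − (-2)·(-4, -3, 5) = (1, -1, 0).

(1, -1, 0)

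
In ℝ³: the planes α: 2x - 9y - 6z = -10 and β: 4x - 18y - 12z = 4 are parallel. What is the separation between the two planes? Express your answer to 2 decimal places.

1.09

Rescale β by 1/2: 2x - 9y - 6z = 2. Then distance = |-10 − 2| / √121 ≈ 1.09.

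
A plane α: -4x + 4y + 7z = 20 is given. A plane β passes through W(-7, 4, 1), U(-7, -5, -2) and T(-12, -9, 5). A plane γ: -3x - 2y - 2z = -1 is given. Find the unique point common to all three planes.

WU = (0, -9, -3), WT = (-5, -13, 4); a normal to β is WU × WT = (-75, 15, -45).
Using W: β has equation -75x + 15y - 45z = 540.
Solving the 3×3 linear system -4x + 4y + 7z = 20, -75x + 15y - 45z = 540, -3x - 2y - 2z = -1 (e.g. by elimination or Cramer's rule, determinant = 1785) gives (-3, 9, -4).

(-3, 9, -4)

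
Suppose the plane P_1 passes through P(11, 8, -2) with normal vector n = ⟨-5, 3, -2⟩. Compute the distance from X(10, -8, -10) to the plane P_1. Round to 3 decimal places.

4.380

P_1: n·r = n·P gives -5x + 3y - 2z = -27.
n·X − d = (-5)·(10) + (3)·(-8) + (-2)·(-10) − (-27) = -27; |n| = √38.
Distance = |-27| / √38 = 27/√38 ≈ 4.380.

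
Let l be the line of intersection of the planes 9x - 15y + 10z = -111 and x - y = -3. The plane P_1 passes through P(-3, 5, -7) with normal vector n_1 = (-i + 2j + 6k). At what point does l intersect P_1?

(1, 4, -6)

Direction of l: (9, -15, 10) × (1, -1, 0) = (10, 10, 6).
A point on l: solving the two plane equations with x = -4 gives (-4, -1, -9).
P_1: n_1·r = n_1·P gives -x + 2y + 6z = -29.
Substitute r = (-4, -1, -9) + t(10, 10, 6) into the plane: -52 + 46t = -29, so t = 1/2.
Intersection: (-4, -1, -9) + (1/2)·(10, 10, 6) = (1, 4, -6).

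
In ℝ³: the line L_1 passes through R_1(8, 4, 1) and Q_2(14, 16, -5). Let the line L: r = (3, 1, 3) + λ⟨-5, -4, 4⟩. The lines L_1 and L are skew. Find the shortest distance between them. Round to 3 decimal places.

1.511

A direction vector for L_1 is Q_2 − R_1 = (6, 12, -6).
Common perpendicular direction n = (6, 12, -6) × (-5, -4, 4) = (24, 6, 36).
With w = (3, 1, 3) − (8, 4, 1) = (-5, -3, 2), w · n = -66.
Distance = |w · n| / |n| = |-66| / √1908 ≈ 1.511.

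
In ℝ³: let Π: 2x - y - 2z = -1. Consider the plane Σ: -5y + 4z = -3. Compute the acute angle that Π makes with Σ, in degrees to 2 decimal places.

cos θ = |n₁·n₂| / (|n₁||n₂|) = |-3| / (√9 · √41).
θ = arccos(0.15617) ≈ 81.02°.

81.02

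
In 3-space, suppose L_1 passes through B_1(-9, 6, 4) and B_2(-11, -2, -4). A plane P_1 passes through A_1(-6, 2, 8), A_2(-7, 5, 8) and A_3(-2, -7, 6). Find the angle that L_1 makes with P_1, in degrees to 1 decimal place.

40.3

A direction vector for L_1 is B_2 − B_1 = (-2, -8, -8).
A_1A_2 = (-1, 3, 0), A_1A_3 = (4, -9, -2); a normal to P_1 is A_1A_2 × A_1A_3 = (-6, -2, -3).
Using A_1: P_1 has equation -6x - 2y - 3z = 8.
sin θ = |n·v| / (|n||v|) = |52| / (√49 · √132) = 0.64657.
θ ≈ 40.3°.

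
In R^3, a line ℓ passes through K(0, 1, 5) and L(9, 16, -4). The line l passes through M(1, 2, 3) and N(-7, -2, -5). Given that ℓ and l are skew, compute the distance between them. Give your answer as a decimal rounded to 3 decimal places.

0.788

A direction vector for ℓ is L − K = (9, 15, -9).
A direction vector for l is N − M = (-8, -4, -8).
Common perpendicular direction n = (9, 15, -9) × (-8, -4, -8) = (-156, 144, 84).
With w = (1, 2, 3) − (0, 1, 5) = (1, 1, -2), w · n = -180.
Distance = |w · n| / |n| = |-180| / √52128 ≈ 0.788.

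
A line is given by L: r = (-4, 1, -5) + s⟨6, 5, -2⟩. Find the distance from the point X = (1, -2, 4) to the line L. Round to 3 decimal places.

Taking (-4, 1, -5) on L with direction v = (6, 5, -2): w = X − (-4, 1, -5) = (5, -3, 9), and w × v = (-39, 64, 43).
Distance = |w × v| / |v| = √7466 / √65 ≈ 10.717.

10.717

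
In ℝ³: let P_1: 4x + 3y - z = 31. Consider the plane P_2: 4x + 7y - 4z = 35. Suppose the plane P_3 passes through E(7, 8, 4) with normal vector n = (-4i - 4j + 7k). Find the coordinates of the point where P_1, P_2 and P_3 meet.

P_3: n·r = n·E gives -4x - 4y + 7z = -32.
Solving the 3×3 linear system 4x + 3y - z = 31, 4x + 7y - 4z = 35, -4x - 4y + 7z = -32 (e.g. by elimination or Cramer's rule, determinant = 84) gives (7, 1, 0).

(7, 1, 0)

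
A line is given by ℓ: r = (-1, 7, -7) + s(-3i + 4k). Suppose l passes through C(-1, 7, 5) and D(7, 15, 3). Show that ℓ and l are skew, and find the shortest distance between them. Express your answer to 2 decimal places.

A direction vector for l is D − C = (8, 8, -2).
Common perpendicular direction n = (-3, 0, 4) × (8, 8, -2) = (-32, 26, -24).
With w = (-1, 7, 5) − (-1, 7, -7) = (0, 0, 12), w · n = -288.
Since n ≠ 0 the lines are not parallel, and w · n = -288 ≠ 0 so they do not intersect; hence they are skew.
Distance = |w · n| / |n| = |-288| / √2276 ≈ 6.04.

6.04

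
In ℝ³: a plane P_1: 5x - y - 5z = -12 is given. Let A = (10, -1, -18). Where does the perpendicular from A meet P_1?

Foot = A − λn with λ = (n·A − d)/|n|² = (141 − (-12))/51 = 3.
Foot = (10, -1, -18) − 3·(5, -1, -5) = (-5, 2, -3).

(-5, 2, -3)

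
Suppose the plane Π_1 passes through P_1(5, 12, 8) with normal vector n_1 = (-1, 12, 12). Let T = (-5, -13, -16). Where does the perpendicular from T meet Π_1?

(-7, 11, 8)

Π_1: n_1·r = n_1·P_1 gives -x + 12y + 12z = 235.
Foot = T − λn with λ = (n·T − d)/|n|² = (-343 − 235)/289 = -2.
Foot = (-5, -13, -16) − (-2)·(-1, 12, 12) = (-7, 11, 8).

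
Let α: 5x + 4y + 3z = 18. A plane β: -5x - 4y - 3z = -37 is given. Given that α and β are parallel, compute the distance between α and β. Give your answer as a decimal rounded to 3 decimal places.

2.687

Rescale β by 1/(-1): 5x + 4y + 3z = 37. Then distance = |18 − 37| / √50 ≈ 2.687.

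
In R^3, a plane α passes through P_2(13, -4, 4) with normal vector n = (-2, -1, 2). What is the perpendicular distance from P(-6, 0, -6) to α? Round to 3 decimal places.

α: n·r = n·P_2 gives -2x - y + 2z = -14.
n·P − d = (-2)·(-6) + (-1)·(0) + (2)·(-6) − (-14) = 14; |n| = √9.
Distance = |14| / √9 = 14/√9 ≈ 4.667.

4.667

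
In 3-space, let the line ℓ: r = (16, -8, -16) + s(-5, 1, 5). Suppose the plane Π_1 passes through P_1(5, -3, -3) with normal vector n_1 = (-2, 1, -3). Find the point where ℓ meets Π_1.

Π_1: n_1·r = n_1·P_1 gives -2x + y - 3z = -4.
Substitute r = (16, -8, -16) + t(-5, 1, 5) into the plane: 8 + (-4)t = -4, so t = 3.
Intersection: (16, -8, -16) + 3·(-5, 1, 5) = (1, -5, -1).

(1, -5, -1)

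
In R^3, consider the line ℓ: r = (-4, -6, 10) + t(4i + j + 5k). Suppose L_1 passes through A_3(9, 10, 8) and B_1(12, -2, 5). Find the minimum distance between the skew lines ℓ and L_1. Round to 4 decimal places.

15.7192

A direction vector for L_1 is B_1 − A_3 = (3, -12, -3).
Common perpendicular direction n = (4, 1, 5) × (3, -12, -3) = (57, 27, -51).
With w = (9, 10, 8) − (-4, -6, 10) = (13, 16, -2), w · n = 1275.
Distance = |w · n| / |n| = |1275| / √6579 ≈ 15.7192.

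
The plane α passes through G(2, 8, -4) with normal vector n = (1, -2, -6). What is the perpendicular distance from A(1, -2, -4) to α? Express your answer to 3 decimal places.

α: n·r = n·G gives x - 2y - 6z = 10.
n·A − d = (1)·(1) + (-2)·(-2) + (-6)·(-4) − 10 = 19; |n| = √41.
Distance = |19| / √41 = 19/√41 ≈ 2.967.

2.967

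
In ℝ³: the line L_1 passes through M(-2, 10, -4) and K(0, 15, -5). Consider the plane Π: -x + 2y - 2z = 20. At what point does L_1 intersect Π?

(-4, 5, -3)

A direction vector for L_1 is K − M = (2, 5, -1).
Substitute r = (-2, 10, -4) + t(2, 5, -1) into the plane: 30 + 10t = 20, so t = -1.
Intersection: (-2, 10, -4) + (-1)·(2, 5, -1) = (-4, 5, -3).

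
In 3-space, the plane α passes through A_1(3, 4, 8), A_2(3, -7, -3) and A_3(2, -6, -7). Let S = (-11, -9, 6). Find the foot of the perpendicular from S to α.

A_1A_2 = (0, -11, -11), A_1A_3 = (-1, -10, -15); a normal to α is A_1A_2 × A_1A_3 = (55, 11, -11).
Using A_1: α has equation 55x + 11y - 11z = 121.
Foot = S − λn with λ = (n·S − d)/|n|² = (-770 − 121)/3267 = -3/11.
Foot = (-11, -9, 6) − (-3/11)·(55, 11, -11) = (4, -6, 3).

(4, -6, 3)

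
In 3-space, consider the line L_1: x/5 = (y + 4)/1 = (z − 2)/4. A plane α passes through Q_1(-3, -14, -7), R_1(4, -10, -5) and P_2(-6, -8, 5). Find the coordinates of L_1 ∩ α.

(5, -3, 6)

L_1 has direction (5, 1, 4) through (0, -4, 2).
Q_1R_1 = (7, 4, 2), Q_1P_2 = (-3, 6, 12); a normal to α is Q_1R_1 × Q_1P_2 = (36, -90, 54).
Using Q_1: α has equation 36x - 90y + 54z = 774.
Substitute r = (0, -4, 2) + t(5, 1, 4) into the plane: 468 + 306t = 774, so t = 1.
Intersection: (0, -4, 2) + 1·(5, 1, 4) = (5, -3, 6).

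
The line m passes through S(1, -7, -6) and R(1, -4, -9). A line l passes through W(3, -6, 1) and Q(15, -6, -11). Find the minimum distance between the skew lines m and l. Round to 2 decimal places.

A direction vector for m is R − S = (0, 3, -3).
A direction vector for l is Q − W = (12, 0, -12).
Common perpendicular direction n = (0, 3, -3) × (12, 0, -12) = (-36, -36, -36).
With w = (3, -6, 1) − (1, -7, -6) = (2, 1, 7), w · n = -360.
Distance = |w · n| / |n| = |-360| / √3888 ≈ 5.77.

5.77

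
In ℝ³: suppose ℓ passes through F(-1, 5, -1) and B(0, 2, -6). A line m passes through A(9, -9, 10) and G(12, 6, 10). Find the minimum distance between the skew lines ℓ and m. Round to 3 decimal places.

15.269

A direction vector for ℓ is B − F = (1, -3, -5).
A direction vector for m is G − A = (3, 15, 0).
Common perpendicular direction n = (1, -3, -5) × (3, 15, 0) = (75, -15, 24).
With w = (9, -9, 10) − (-1, 5, -1) = (10, -14, 11), w · n = 1224.
Distance = |w · n| / |n| = |1224| / √6426 ≈ 15.269.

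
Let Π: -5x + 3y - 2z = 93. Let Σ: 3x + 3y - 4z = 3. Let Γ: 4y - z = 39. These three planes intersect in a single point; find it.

Solving the 3×3 linear system -5x + 3y - 2z = 93, 3x + 3y - 4z = 3, 4y - z = 39 (e.g. by elimination or Cramer's rule, determinant = -80) gives (-12, 9, -3).

(-12, 9, -3)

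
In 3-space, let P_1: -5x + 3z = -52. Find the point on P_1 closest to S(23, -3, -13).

Foot = S − λn with λ = (n·S − d)/|n|² = (-154 − (-52))/34 = -3.
Foot = (23, -3, -13) − (-3)·(-5, 0, 3) = (8, -3, -4).

(8, -3, -4)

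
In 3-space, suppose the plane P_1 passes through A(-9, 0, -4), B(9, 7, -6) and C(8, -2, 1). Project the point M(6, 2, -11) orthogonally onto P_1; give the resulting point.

(5, 6, -6)

AB = (18, 7, -2), AC = (17, -2, 5); a normal to P_1 is AB × AC = (31, -124, -155).
Using A: P_1 has equation 31x - 124y - 155z = 341.
Foot = M − λn with λ = (n·M − d)/|n|² = (1643 − 341)/40362 = 1/31.
Foot = (6, 2, -11) − (1/31)·(31, -124, -155) = (5, 6, -6).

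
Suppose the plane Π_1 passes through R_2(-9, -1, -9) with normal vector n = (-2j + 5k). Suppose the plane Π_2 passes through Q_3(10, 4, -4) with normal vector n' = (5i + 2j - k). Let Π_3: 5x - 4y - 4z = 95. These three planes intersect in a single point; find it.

(11, -1, -9)

Π_1: n·r = n·R_2 gives -2y + 5z = -43.
Π_2: n'·r = n'·Q_3 gives 5x + 2y - z = 62.
Solving the 3×3 linear system -2y + 5z = -43, 5x + 2y - z = 62, 5x - 4y - 4z = 95 (e.g. by elimination or Cramer's rule, determinant = -180) gives (11, -1, -9).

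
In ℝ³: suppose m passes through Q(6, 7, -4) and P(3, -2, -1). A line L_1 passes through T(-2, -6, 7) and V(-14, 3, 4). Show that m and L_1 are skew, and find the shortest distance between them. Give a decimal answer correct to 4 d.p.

6.3246

A direction vector for m is P − Q = (-3, -9, 3).
A direction vector for L_1 is V − T = (-12, 9, -3).
Common perpendicular direction n = (-3, -9, 3) × (-12, 9, -3) = (0, -45, -135).
With w = (-2, -6, 7) − (6, 7, -4) = (-8, -13, 11), w · n = -900.
Since n ≠ 0 the lines are not parallel, and w · n = -900 ≠ 0 so they do not intersect; hence they are skew.
Distance = |w · n| / |n| = |-900| / √20250 ≈ 6.3246.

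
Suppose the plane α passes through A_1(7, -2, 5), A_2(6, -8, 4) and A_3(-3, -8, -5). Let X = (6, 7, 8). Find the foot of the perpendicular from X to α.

(8, 7, 6)

A_1A_2 = (-1, -6, -1), A_1A_3 = (-10, -6, -10); a normal to α is A_1A_2 × A_1A_3 = (54, 0, -54).
Using A_1: α has equation 54x - 54z = 108.
Foot = X − λn with λ = (n·X − d)/|n|² = (-108 − 108)/5832 = -1/27.
Foot = (6, 7, 8) − (-1/27)·(54, 0, -54) = (8, 7, 6).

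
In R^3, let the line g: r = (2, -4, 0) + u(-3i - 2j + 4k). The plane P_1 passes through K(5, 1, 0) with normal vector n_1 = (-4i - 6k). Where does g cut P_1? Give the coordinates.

P_1: n_1·r = n_1·K gives -4x - 6z = -20.
Substitute r = (2, -4, 0) + t(-3, -2, 4) into the plane: -8 + (-12)t = -20, so t = 1.
Intersection: (2, -4, 0) + 1·(-3, -2, 4) = (-1, -6, 4).

(-1, -6, 4)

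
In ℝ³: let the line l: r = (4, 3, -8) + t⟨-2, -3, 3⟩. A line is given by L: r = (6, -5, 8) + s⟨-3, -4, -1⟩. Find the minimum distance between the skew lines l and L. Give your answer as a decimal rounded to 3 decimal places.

Common perpendicular direction n = (-2, -3, 3) × (-3, -4, -1) = (15, -11, -1).
With w = (6, -5, 8) − (4, 3, -8) = (2, -8, 16), w · n = 102.
Distance = |w · n| / |n| = |102| / √347 ≈ 5.476.

5.476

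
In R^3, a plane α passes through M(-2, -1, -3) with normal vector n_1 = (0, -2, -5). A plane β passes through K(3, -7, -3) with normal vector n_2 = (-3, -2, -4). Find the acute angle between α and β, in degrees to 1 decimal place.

34.1

α: n_1·r = n_1·M gives -2y - 5z = 17.
β: n_2·r = n_2·K gives -3x - 2y - 4z = 17.
cos θ = |n₁·n₂| / (|n₁||n₂|) = |24| / (√29 · √29).
θ = arccos(0.82759) ≈ 34.1°.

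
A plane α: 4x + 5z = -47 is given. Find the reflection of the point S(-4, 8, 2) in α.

(-12, 8, -8)

λ = (n·S − d)/|n|² = (-6 − (-47))/41 = 1.
Reflection = S − 2λn = (-4, 8, 2) − 2·(4, 0, 5) = (-12, 8, -8).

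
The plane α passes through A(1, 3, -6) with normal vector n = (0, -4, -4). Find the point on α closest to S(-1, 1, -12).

α: n·r = n·A gives -4y - 4z = 12.
Foot = S − λn with λ = (n·S − d)/|n|² = (44 − 12)/32 = 1.
Foot = (-1, 1, -12) − 1·(0, -4, -4) = (-1, 5, -8).

(-1, 5, -8)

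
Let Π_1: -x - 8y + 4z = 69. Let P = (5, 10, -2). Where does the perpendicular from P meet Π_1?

Foot = P − λn with λ = (n·P − d)/|n|² = (-93 − 69)/81 = -2.
Foot = (5, 10, -2) − (-2)·(-1, -8, 4) = (3, -6, 6).

(3, -6, 6)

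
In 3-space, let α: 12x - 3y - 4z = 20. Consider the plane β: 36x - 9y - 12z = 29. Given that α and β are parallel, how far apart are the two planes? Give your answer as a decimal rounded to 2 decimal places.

Rescale β by 1/3: 12x - 3y - 4z = 29/3. Then distance = |20 − (29/3)| / √169 ≈ 0.79.

0.79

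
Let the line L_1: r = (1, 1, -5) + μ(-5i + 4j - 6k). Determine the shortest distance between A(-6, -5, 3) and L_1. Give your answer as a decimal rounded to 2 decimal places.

Taking (1, 1, -5) on L_1 with direction v = (-5, 4, -6): w = A − (1, 1, -5) = (-7, -6, 8), and w × v = (4, -82, -58).
Distance = |w × v| / |v| = √10104 / √77 ≈ 11.46.

11.46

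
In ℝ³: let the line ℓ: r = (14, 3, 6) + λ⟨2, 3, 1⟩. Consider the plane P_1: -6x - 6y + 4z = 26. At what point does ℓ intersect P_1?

Substitute r = (14, 3, 6) + t(2, 3, 1) into the plane: -78 + (-26)t = 26, so t = -4.
Intersection: (14, 3, 6) + (-4)·(2, 3, 1) = (6, -9, 2).

(6, -9, 2)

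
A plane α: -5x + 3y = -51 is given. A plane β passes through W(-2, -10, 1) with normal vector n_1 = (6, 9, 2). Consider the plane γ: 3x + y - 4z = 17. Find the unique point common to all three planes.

β: n_1·r = n_1·W gives 6x + 9y + 2z = -100.
Solving the 3×3 linear system -5x + 3y = -51, 6x + 9y + 2z = -100, 3x + y - 4z = 17 (e.g. by elimination or Cramer's rule, determinant = 280) gives (3, -12, -5).

(3, -12, -5)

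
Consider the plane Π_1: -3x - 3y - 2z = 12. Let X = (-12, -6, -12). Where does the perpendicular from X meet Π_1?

Foot = X − λn with λ = (n·X − d)/|n|² = (78 − 12)/22 = 3.
Foot = (-12, -6, -12) − 3·(-3, -3, -2) = (-3, 3, -6).

(-3, 3, -6)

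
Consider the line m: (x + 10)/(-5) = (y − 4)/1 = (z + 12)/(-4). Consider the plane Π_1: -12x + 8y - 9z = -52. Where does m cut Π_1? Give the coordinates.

m has direction (-5, 1, -4) through (-10, 4, -12).
Substitute r = (-10, 4, -12) + t(-5, 1, -4) into the plane: 260 + 104t = -52, so t = -3.
Intersection: (-10, 4, -12) + (-3)·(-5, 1, -4) = (5, 1, 0).

(5, 1, 0)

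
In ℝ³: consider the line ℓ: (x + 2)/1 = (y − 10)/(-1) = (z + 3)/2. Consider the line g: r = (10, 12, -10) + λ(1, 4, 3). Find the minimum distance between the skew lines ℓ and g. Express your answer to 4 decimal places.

13.9389

ℓ has direction (1, -1, 2) through (-2, 10, -3).
Common perpendicular direction n = (1, -1, 2) × (1, 4, 3) = (-11, -1, 5).
With w = (10, 12, -10) − (-2, 10, -3) = (12, 2, -7), w · n = -169.
Distance = |w · n| / |n| = |-169| / √147 ≈ 13.9389.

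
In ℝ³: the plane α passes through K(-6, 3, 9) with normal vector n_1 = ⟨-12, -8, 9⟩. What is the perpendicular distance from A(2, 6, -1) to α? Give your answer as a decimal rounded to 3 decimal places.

α: n_1·r = n_1·K gives -12x - 8y + 9z = 129.
n·A − d = (-12)·(2) + (-8)·(6) + (9)·(-1) − 129 = -210; |n| = √289.
Distance = |-210| / √289 = 210/√289 ≈ 12.353.

12.353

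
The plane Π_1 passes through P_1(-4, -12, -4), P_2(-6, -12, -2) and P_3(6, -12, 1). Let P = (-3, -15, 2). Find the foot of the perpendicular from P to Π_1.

(-3, -12, 2)

P_1P_2 = (-2, 0, 2), P_1P_3 = (10, 0, 5); a normal to Π_1 is P_1P_2 × P_1P_3 = (0, 30, 0).
Using P_1: Π_1 has equation 30y = -360.
Foot = P − λn with λ = (n·P − d)/|n|² = (-450 − (-360))/900 = -1/10.
Foot = (-3, -15, 2) − (-1/10)·(0, 30, 0) = (-3, -12, 2).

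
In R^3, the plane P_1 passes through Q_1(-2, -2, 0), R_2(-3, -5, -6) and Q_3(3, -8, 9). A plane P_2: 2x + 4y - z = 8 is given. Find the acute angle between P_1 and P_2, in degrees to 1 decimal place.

43.6

Q_1R_2 = (-1, -3, -6), Q_1Q_3 = (5, -6, 9); a normal to P_1 is Q_1R_2 × Q_1Q_3 = (-63, -21, 21).
Using Q_1: P_1 has equation -63x - 21y + 21z = 168.
cos θ = |n₁·n₂| / (|n₁||n₂|) = |-231| / (√4851 · √21).
θ = arccos(0.72375) ≈ 43.6°.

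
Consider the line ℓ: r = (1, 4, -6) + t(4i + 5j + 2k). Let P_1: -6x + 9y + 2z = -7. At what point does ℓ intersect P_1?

(-3, -1, -8)

Substitute r = (1, 4, -6) + t(4, 5, 2) into the plane: 18 + 25t = -7, so t = -1.
Intersection: (1, 4, -6) + (-1)·(4, 5, 2) = (-3, -1, -8).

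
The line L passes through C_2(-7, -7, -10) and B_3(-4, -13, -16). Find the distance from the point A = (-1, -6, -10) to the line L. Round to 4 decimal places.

A direction vector for L is B_3 − C_2 = (3, -6, -6).
Taking (-7, -7, -10) on L with direction v = (3, -6, -6): w = A − (-7, -7, -10) = (6, 1, 0), and w × v = (-6, 36, -39).
Distance = |w × v| / |v| = √2853 / √81 ≈ 5.9348.

5.9348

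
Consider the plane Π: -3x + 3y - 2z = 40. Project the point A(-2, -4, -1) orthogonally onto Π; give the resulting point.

Foot = A − λn with λ = (n·A − d)/|n|² = (-4 − 40)/22 = -2.
Foot = (-2, -4, -1) − (-2)·(-3, 3, -2) = (-8, 2, -5).

(-8, 2, -5)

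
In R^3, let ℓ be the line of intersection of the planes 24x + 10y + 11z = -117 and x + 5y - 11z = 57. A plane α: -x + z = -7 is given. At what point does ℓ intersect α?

Direction of ℓ: (24, 10, 11) × (1, 5, -11) = (-165, 275, 110).
A point on ℓ: solving the two plane equations with x = 12 gives (12, -24, -15).
Substitute r = (12, -24, -15) + t(-165, 275, 110) into the plane: -27 + 275t = -7, so t = 4/55.
Intersection: (12, -24, -15) + (4/55)·(-165, 275, 110) = (0, -4, -7).

(0, -4, -7)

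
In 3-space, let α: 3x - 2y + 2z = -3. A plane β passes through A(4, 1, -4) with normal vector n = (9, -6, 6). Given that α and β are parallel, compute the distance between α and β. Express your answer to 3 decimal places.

β: n·r = n·A gives 9x - 6y + 6z = 6.
Rescale β by 1/3: 3x - 2y + 2z = 2. Then distance = |-3 − 2| / √17 ≈ 1.213.

1.213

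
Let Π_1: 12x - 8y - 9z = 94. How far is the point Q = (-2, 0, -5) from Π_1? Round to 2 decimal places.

n·Q − d = (12)·(-2) + (-8)·(0) + (-9)·(-5) − 94 = -73; |n| = √289.
Distance = |-73| / √289 = 73/√289 ≈ 4.29.

4.29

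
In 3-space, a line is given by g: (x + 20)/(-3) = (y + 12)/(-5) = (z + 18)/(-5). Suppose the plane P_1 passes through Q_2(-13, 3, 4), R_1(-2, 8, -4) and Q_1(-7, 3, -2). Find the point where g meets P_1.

(-8, 8, 2)

g has direction (-3, -5, -5) through (-20, -12, -18).
Q_2R_1 = (11, 5, -8), Q_2Q_1 = (6, 0, -6); a normal to P_1 is Q_2R_1 × Q_2Q_1 = (-30, 18, -30).
Using Q_2: P_1 has equation -30x + 18y - 30z = 324.
Substitute r = (-20, -12, -18) + t(-3, -5, -5) into the plane: 924 + 150t = 324, so t = -4.
Intersection: (-20, -12, -18) + (-4)·(-3, -5, -5) = (-8, 8, 2).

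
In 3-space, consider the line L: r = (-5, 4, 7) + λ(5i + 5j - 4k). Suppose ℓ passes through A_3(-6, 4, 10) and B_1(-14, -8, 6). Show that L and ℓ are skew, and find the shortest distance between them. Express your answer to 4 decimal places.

A direction vector for ℓ is B_1 − A_3 = (-8, -12, -4).
Common perpendicular direction n = (5, 5, -4) × (-8, -12, -4) = (-68, 52, -20).
With w = (-6, 4, 10) − (-5, 4, 7) = (-1, 0, 3), w · n = 8.
Since n ≠ 0 the lines are not parallel, and w · n = 8 ≠ 0 so they do not intersect; hence they are skew.
Distance = |w · n| / |n| = |8| / √7728 ≈ 0.0910.

0.0910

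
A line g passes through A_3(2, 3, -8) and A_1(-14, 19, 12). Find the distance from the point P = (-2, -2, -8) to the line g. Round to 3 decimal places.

6.381

A direction vector for g is A_1 − A_3 = (-16, 16, 20).
Taking (2, 3, -8) on g with direction v = (-16, 16, 20): w = P − (2, 3, -8) = (-4, -5, 0), and w × v = (-100, 80, -144).
Distance = |w × v| / |v| = √37136 / √912 ≈ 6.381.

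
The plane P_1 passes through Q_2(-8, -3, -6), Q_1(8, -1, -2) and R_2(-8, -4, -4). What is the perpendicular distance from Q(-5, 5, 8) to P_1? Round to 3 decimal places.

Q_2Q_1 = (16, 2, 4), Q_2R_2 = (0, -1, 2); a normal to P_1 is Q_2Q_1 × Q_2R_2 = (8, -32, -16).
Using Q_2: P_1 has equation 8x - 32y - 16z = 128.
n·Q − d = (8)·(-5) + (-32)·(5) + (-16)·(8) − 128 = -456; |n| = √1344.
Distance = |-456| / √1344 = 456/√1344 ≈ 12.438.

12.438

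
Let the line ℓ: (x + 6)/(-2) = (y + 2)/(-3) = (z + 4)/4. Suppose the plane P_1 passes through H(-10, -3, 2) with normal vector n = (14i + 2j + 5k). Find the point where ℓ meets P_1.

ℓ has direction (-2, -3, 4) through (-6, -2, -4).
P_1: n·r = n·H gives 14x + 2y + 5z = -136.
Substitute r = (-6, -2, -4) + t(-2, -3, 4) into the plane: -108 + (-14)t = -136, so t = 2.
Intersection: (-6, -2, -4) + 2·(-2, -3, 4) = (-10, -8, 4).

(-10, -8, 4)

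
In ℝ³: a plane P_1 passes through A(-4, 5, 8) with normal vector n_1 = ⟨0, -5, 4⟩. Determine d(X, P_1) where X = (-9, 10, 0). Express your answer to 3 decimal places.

P_1: n_1·r = n_1·A gives -5y + 4z = 7.
n·X − d = (0)·(-9) + (-5)·(10) + (4)·(0) − 7 = -57; |n| = √41.
Distance = |-57| / √41 = 57/√41 ≈ 8.902.

8.902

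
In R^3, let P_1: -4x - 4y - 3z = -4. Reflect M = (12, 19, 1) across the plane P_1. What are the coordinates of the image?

(-12, -5, -17)

λ = (n·M − d)/|n|² = (-127 − (-4))/41 = -3.
Reflection = M − 2λn = (12, 19, 1) − (-6)·(-4, -4, -3) = (-12, -5, -17).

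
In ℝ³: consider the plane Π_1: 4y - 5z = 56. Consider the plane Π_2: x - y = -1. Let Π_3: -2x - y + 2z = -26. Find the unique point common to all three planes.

(3, 4, -8)

Solving the 3×3 linear system 4y - 5z = 56, x - y = -1, -2x - y + 2z = -26 (e.g. by elimination or Cramer's rule, determinant = 7) gives (3, 4, -8).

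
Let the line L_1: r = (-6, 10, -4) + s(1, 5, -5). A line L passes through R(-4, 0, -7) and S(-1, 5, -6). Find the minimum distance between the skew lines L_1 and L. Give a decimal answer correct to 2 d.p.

A direction vector for L is S − R = (3, 5, 1).
Common perpendicular direction n = (1, 5, -5) × (3, 5, 1) = (30, -16, -10).
With w = (-4, 0, -7) − (-6, 10, -4) = (2, -10, -3), w · n = 250.
Distance = |w · n| / |n| = |250| / √1256 ≈ 7.05.

7.05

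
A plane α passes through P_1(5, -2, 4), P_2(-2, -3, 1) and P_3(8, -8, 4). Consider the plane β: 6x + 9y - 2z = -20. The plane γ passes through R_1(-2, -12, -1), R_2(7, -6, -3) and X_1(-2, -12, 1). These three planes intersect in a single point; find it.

P_1P_2 = (-7, -1, -3), P_1P_3 = (3, -6, 0); a normal to α is P_1P_2 × P_1P_3 = (-18, -9, 45).
Using P_1: α has equation -18x - 9y + 45z = 108.
R_1R_2 = (9, 6, -2), R_1X_1 = (0, 0, 2); a normal to γ is R_1R_2 × R_1X_1 = (12, -18, 0).
Using R_1: γ has equation 12x - 18y = 192.
Solving the 3×3 linear system -18x - 9y + 45z = 108, 6x + 9y - 2z = -20, 12x - 18y = 192 (e.g. by elimination or Cramer's rule, determinant = -8856) gives (7, -6, 4).

(7, -6, 4)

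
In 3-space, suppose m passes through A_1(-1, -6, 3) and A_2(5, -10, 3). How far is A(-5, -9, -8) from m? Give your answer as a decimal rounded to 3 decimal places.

11.968

A direction vector for m is A_2 − A_1 = (6, -4, 0).
Taking (-1, -6, 3) on m with direction v = (6, -4, 0): w = A − (-1, -6, 3) = (-4, -3, -11), and w × v = (-44, -66, 34).
Distance = |w × v| / |v| = √7448 / √52 ≈ 11.968.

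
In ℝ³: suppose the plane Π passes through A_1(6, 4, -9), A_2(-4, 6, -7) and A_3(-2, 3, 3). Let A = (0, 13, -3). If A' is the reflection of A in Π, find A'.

(-4, -3, -7)

A_1A_2 = (-10, 2, 2), A_1A_3 = (-8, -1, 12); a normal to Π is A_1A_2 × A_1A_3 = (26, 104, 26).
Using A_1: Π has equation 26x + 104y + 26z = 338.
λ = (n·A − d)/|n|² = (1274 − 338)/12168 = 1/13.
Reflection = A − 2λn = (0, 13, -3) − (2/13)·(26, 104, 26) = (-4, -3, -7).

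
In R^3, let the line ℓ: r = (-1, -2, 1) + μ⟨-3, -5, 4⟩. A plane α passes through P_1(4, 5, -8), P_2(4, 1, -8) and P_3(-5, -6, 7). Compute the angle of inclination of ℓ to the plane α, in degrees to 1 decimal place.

P_1P_2 = (0, -4, 0), P_1P_3 = (-9, -11, 15); a normal to α is P_1P_2 × P_1P_3 = (-60, 0, -36).
Using P_1: α has equation -60x - 36z = 48.
sin θ = |n·v| / (|n||v|) = |36| / (√4896 · √50) = 0.07276.
θ ≈ 4.2°.

4.2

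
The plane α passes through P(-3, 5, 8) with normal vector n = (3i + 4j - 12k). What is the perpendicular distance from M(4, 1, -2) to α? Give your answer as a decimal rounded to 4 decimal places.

9.6154

α: n·r = n·P gives 3x + 4y - 12z = -85.
n·M − d = (3)·(4) + (4)·(1) + (-12)·(-2) − (-85) = 125; |n| = √169.
Distance = |125| / √169 = 125/√169 ≈ 9.6154.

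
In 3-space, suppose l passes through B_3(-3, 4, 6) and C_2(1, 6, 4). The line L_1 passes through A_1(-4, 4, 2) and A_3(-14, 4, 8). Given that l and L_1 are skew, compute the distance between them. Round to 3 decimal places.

A direction vector for l is C_2 − B_3 = (4, 2, -2).
A direction vector for L_1 is A_3 − A_1 = (-10, 0, 6).
Common perpendicular direction n = (4, 2, -2) × (-10, 0, 6) = (12, -4, 20).
With w = (-4, 4, 2) − (-3, 4, 6) = (-1, 0, -4), w · n = -92.
Distance = |w · n| / |n| = |-92| / √560 ≈ 3.888.

3.888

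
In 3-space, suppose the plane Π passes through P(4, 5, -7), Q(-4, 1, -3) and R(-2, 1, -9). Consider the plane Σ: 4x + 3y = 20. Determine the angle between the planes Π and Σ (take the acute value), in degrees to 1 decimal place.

84.2

PQ = (-8, -4, 4), PR = (-6, -4, -2); a normal to Π is PQ × PR = (24, -40, 8).
Using P: Π has equation 24x - 40y + 8z = -160.
cos θ = |n₁·n₂| / (|n₁||n₂|) = |-24| / (√2240 · √25).
θ = arccos(0.10142) ≈ 84.2°.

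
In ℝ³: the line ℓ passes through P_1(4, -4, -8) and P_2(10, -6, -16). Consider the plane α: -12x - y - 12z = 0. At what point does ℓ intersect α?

(-8, 0, 8)

A direction vector for ℓ is P_2 − P_1 = (6, -2, -8).
Substitute r = (4, -4, -8) + t(6, -2, -8) into the plane: 52 + 26t = 0, so t = -2.
Intersection: (4, -4, -8) + (-2)·(6, -2, -8) = (-8, 0, 8).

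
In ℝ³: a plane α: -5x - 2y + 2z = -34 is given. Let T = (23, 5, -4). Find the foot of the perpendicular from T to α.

(8, -1, 2)

Foot = T − λn with λ = (n·T − d)/|n|² = (-133 − (-34))/33 = -3.
Foot = (23, 5, -4) − (-3)·(-5, -2, 2) = (8, -1, 2).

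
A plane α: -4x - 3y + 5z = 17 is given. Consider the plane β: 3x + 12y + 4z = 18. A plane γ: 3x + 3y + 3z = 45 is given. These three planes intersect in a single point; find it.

(10, -4, 9)

Solving the 3×3 linear system -4x - 3y + 5z = 17, 3x + 12y + 4z = 18, 3x + 3y + 3z = 45 (e.g. by elimination or Cramer's rule, determinant = -240) gives (10, -4, 9).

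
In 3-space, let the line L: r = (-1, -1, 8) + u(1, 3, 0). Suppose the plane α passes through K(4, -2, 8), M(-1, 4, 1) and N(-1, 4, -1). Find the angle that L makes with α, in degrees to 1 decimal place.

KM = (-5, 6, -7), KN = (-5, 6, -9); a normal to α is KM × KN = (-12, -10, 0).
Using K: α has equation -12x - 10y = -28.
sin θ = |n·v| / (|n||v|) = |-42| / (√244 · √10) = 0.85027.
θ ≈ 58.2°.

58.2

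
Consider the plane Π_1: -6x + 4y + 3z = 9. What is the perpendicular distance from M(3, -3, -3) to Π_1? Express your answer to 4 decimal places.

6.1458

n·M − d = (-6)·(3) + (4)·(-3) + (3)·(-3) − 9 = -48; |n| = √61.
Distance = |-48| / √61 = 48/√61 ≈ 6.1458.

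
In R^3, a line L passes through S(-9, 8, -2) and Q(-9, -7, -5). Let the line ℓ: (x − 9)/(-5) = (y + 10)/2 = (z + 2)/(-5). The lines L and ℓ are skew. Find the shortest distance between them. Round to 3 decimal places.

A direction vector for L is Q − S = (0, -15, -3).
ℓ has direction (-5, 2, -5) through (9, -10, -2).
Common perpendicular direction n = (0, -15, -3) × (-5, 2, -5) = (81, 15, -75).
With w = (9, -10, -2) − (-9, 8, -2) = (18, -18, 0), w · n = 1188.
Distance = |w · n| / |n| = |1188| / √12411 ≈ 10.664.

10.664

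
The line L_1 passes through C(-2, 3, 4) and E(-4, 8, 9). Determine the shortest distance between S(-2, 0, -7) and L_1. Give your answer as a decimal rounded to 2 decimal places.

A direction vector for L_1 is E − C = (-2, 5, 5).
Taking (-2, 3, 4) on L_1 with direction v = (-2, 5, 5): w = S − (-2, 3, 4) = (0, -3, -11), and w × v = (40, 22, -6).
Distance = |w × v| / |v| = √2120 / √54 ≈ 6.27.

6.27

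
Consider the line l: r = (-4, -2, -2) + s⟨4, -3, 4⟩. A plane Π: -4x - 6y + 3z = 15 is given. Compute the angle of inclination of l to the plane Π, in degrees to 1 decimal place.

sin θ = |n·v| / (|n||v|) = |14| / (√61 · √41) = 0.27994.
θ ≈ 16.3°.

16.3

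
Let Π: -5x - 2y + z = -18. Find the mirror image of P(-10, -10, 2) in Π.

λ = (n·P − d)/|n|² = (72 − (-18))/30 = 3.
Reflection = P − 2λn = (-10, -10, 2) − 6·(-5, -2, 1) = (20, 2, -4).

(20, 2, -4)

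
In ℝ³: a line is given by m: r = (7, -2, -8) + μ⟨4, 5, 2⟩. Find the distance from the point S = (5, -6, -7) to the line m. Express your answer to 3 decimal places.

Taking (7, -2, -8) on m with direction v = (4, 5, 2): w = S − (7, -2, -8) = (-2, -4, 1), and w × v = (-13, 8, 6).
Distance = |w × v| / |v| = √269 / √45 ≈ 2.445.

2.445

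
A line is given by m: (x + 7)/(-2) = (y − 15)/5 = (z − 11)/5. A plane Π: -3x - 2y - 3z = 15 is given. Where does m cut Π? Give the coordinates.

m has direction (-2, 5, 5) through (-7, 15, 11).
Substitute r = (-7, 15, 11) + t(-2, 5, 5) into the plane: -42 + (-19)t = 15, so t = -3.
Intersection: (-7, 15, 11) + (-3)·(-2, 5, 5) = (-1, 0, -4).

(-1, 0, -4)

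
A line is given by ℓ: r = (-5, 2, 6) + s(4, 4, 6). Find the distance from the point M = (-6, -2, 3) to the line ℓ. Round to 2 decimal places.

2.18

Taking (-5, 2, 6) on ℓ with direction v = (4, 4, 6): w = M − (-5, 2, 6) = (-1, -4, -3), and w × v = (-12, -6, 12).
Distance = |w × v| / |v| = √324 / √68 ≈ 2.18.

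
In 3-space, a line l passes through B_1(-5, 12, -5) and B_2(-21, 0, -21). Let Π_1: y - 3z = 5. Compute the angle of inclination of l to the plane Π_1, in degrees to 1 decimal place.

26.4

A direction vector for l is B_2 − B_1 = (-16, -12, -16).
sin θ = |n·v| / (|n||v|) = |36| / (√10 · √656) = 0.44448.
θ ≈ 26.4°.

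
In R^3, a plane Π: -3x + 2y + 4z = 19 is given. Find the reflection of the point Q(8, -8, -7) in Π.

λ = (n·Q − d)/|n|² = (-68 − 19)/29 = -3.
Reflection = Q − 2λn = (8, -8, -7) − (-6)·(-3, 2, 4) = (-10, 4, 17).

(-10, 4, 17)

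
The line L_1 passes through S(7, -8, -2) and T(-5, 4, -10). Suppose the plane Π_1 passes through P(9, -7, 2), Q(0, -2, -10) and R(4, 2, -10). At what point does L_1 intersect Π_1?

A direction vector for L_1 is T − S = (-12, 12, -8).
PQ = (-9, 5, -12), PR = (-5, 9, -12); a normal to Π_1 is PQ × PR = (48, -48, -56).
Using P: Π_1 has equation 48x - 48y - 56z = 656.
Substitute r = (7, -8, -2) + t(-12, 12, -8) into the plane: 832 + (-704)t = 656, so t = 1/4.
Intersection: (7, -8, -2) + (1/4)·(-12, 12, -8) = (4, -5, -4).

(4, -5, -4)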